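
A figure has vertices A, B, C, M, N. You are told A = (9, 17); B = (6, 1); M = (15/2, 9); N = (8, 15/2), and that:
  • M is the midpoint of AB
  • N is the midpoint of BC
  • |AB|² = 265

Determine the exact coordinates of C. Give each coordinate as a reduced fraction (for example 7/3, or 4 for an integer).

C = (10, 14)

1. C_x = 10  [C = 2·N−B = 2·(8, 15/2)−(6, 1)]
2. C_y = 14  [C = 2·N−B = 2·(8, 15/2)−(6, 1)]
   so C = (10, 14)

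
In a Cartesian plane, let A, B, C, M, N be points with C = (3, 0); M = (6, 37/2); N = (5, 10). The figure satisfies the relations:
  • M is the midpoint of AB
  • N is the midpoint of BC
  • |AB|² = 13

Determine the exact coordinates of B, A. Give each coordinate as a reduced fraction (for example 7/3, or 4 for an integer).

1. B_x = 7  [B = 2·N−C = 2·(5, 10)−(3, 0)]
2. B_y = 20  [B = 2·N−C = 2·(5, 10)−(3, 0)]
   so B = (7, 20)
3. A_x = 5  [A = 2·M−B = 2·(6, 37/2)−(7, 20)]
4. A_y = 17  [A = 2·M−B = 2·(6, 37/2)−(7, 20)]
   so A = (5, 17)

B = (7, 20)
A = (5, 17)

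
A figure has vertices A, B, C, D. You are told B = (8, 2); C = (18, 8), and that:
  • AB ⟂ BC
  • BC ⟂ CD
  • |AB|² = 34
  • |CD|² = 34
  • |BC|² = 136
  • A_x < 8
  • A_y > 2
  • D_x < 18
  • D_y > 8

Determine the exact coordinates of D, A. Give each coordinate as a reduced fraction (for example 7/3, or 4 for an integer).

D = (15, 13)
A = (5, 7)

1. D_x = 15  [[BC ⟂ CD ⇒ 10x+6y-228=0] ∩ [|D−(18, 8)|²=34]]
2. D_y = 13  [[BC ⟂ CD ⇒ 10x+6y-228=0] ∩ [|D−(18, 8)|²=34]]
   so D = (15, 13)
3. A_x = 5  [[AB ⟂ BC ⇒ -10x-6y+92=0] ∩ [|A−(8, 2)|²=34]]
4. A_y = 7  [[AB ⟂ BC ⇒ -10x-6y+92=0] ∩ [|A−(8, 2)|²=34]]
   so A = (5, 7)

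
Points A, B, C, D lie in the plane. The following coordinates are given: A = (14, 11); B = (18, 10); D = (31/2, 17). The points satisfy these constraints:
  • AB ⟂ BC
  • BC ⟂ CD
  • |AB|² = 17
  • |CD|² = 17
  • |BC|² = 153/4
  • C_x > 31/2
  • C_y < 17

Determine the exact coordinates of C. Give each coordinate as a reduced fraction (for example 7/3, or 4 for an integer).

1. C_x = 39/2  [[AB ⟂ BC ⇒ 4x-1y-62=0] ∩ [|C−(31/2, 17)|²=17]]
2. C_y = 16  [[AB ⟂ BC ⇒ 4x-1y-62=0] ∩ [|C−(31/2, 17)|²=17]]
   so C = (39/2, 16)

C = (39/2, 16)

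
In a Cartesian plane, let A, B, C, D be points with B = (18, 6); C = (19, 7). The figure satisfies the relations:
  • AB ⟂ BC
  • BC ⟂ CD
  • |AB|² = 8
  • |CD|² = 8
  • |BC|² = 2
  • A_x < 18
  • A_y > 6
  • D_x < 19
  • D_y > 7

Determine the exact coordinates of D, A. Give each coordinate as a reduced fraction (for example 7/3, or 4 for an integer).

1. D_x = 17  [[BC ⟂ CD ⇒ 1x+1y-26=0] ∩ [|D−(19, 7)|²=8]]
2. D_y = 9  [[BC ⟂ CD ⇒ 1x+1y-26=0] ∩ [|D−(19, 7)|²=8]]
   so D = (17, 9)
3. A_x = 16  [[AB ⟂ BC ⇒ -1x-1y+24=0] ∩ [|A−(18, 6)|²=8]]
4. A_y = 8  [[AB ⟂ BC ⇒ -1x-1y+24=0] ∩ [|A−(18, 6)|²=8]]
   so A = (16, 8)

D = (17, 9)
A = (16, 8)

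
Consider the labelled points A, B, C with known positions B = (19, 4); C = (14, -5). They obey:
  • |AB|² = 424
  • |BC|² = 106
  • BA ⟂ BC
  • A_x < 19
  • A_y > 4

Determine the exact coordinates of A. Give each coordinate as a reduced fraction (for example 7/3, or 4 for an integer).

1. A_x = 1  [[BA ⟂ BC ⇒ -5x-9y+131=0] ∩ [|A−(19, 4)|²=424]]
2. A_y = 14  [[BA ⟂ BC ⇒ -5x-9y+131=0] ∩ [|A−(19, 4)|²=424]]
   so A = (1, 14)

A = (1, 14)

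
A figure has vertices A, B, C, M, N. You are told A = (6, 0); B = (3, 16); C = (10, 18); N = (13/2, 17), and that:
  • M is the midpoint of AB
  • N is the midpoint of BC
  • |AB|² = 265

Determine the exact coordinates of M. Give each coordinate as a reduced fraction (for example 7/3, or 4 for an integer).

1. M_x = 9/2  [2·M = A+B = (6, 0)+(3, 16)]
2. M_y = 8  [2·M = A+B = (6, 0)+(3, 16)]
   so M = (9/2, 8)

M = (9/2, 8)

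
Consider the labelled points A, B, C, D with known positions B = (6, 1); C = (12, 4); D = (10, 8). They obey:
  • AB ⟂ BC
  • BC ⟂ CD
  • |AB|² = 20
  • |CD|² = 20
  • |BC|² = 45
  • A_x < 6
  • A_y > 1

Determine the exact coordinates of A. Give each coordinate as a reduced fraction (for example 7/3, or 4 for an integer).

A = (4, 5)

1. A_x = 4  [[AB ⟂ BC ⇒ -6x-3y+39=0] ∩ [|A−(6, 1)|²=20]]
2. A_y = 5  [[AB ⟂ BC ⇒ -6x-3y+39=0] ∩ [|A−(6, 1)|²=20]]
   so A = (4, 5)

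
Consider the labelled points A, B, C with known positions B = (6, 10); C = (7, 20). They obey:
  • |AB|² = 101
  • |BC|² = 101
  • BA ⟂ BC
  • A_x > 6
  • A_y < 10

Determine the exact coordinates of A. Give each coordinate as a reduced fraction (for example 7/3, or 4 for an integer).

1. A_x = 16  [[BA ⟂ BC ⇒ 1x+10y-106=0] ∩ [|A−(6, 10)|²=101]]
2. A_y = 9  [[BA ⟂ BC ⇒ 1x+10y-106=0] ∩ [|A−(6, 10)|²=101]]
   so A = (16, 9)

A = (16, 9)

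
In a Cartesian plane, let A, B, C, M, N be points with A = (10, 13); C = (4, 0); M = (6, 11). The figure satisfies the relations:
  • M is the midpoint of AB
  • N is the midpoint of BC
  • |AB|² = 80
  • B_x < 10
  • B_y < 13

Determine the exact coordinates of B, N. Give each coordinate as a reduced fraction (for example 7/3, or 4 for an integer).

1. B_x = 2  [B = 2·M−A = 2·(6, 11)−(10, 13)]
2. B_y = 9  [B = 2·M−A = 2·(6, 11)−(10, 13)]
   so B = (2, 9)
3. N_x = 3  [2·N = B+C = (2, 9)+(4, 0)]
4. N_y = 9/2  [2·N = B+C = (2, 9)+(4, 0)]
   so N = (3, 9/2)

B = (2, 9)
N = (3, 9/2)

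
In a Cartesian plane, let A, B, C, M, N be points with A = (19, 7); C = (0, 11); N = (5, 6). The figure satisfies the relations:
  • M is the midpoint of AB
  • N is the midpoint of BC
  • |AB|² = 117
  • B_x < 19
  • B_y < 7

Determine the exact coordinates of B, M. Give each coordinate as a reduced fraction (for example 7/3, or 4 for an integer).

B = (10, 1)
M = (29/2, 4)

1. B_x = 10  [B = 2·N−C = 2·(5, 6)−(0, 11)]
2. B_y = 1  [B = 2·N−C = 2·(5, 6)−(0, 11)]
   so B = (10, 1)
3. M_x = 29/2  [2·M = A+B = (19, 7)+(10, 1)]
4. M_y = 4  [2·M = A+B = (19, 7)+(10, 1)]
   so M = (29/2, 4)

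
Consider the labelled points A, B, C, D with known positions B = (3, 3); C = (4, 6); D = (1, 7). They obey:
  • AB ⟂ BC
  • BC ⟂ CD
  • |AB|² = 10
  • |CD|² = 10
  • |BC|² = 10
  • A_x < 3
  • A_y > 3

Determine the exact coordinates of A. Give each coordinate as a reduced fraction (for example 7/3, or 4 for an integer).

1. A_x = 0  [[AB ⟂ BC ⇒ -1x-3y+12=0] ∩ [|A−(3, 3)|²=10]]
2. A_y = 4  [[AB ⟂ BC ⇒ -1x-3y+12=0] ∩ [|A−(3, 3)|²=10]]
   so A = (0, 4)

A = (0, 4)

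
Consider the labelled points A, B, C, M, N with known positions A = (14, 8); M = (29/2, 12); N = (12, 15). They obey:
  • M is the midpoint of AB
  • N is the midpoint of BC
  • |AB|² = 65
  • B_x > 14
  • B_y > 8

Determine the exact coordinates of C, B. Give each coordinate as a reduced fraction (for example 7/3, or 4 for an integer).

C = (9, 14)
B = (15, 16)

1. B_x = 15  [B = 2·M−A = 2·(29/2, 12)−(14, 8)]
2. B_y = 16  [B = 2·M−A = 2·(29/2, 12)−(14, 8)]
   so B = (15, 16)
3. C_x = 9  [C = 2·N−B = 2·(12, 15)−(15, 16)]
4. C_y = 14  [C = 2·N−B = 2·(12, 15)−(15, 16)]
   so C = (9, 14)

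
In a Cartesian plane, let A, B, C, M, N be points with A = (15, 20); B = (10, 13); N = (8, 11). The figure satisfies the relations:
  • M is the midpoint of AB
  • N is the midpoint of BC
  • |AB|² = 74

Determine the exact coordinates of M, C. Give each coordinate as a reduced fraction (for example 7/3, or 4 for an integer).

M = (25/2, 33/2)
C = (6, 9)

1. M_x = 25/2  [2·M = A+B = (15, 20)+(10, 13)]
2. M_y = 33/2  [2·M = A+B = (15, 20)+(10, 13)]
   so M = (25/2, 33/2)
3. C_x = 6  [C = 2·N−B = 2·(8, 11)−(10, 13)]
4. C_y = 9  [C = 2·N−B = 2·(8, 11)−(10, 13)]
   so C = (6, 9)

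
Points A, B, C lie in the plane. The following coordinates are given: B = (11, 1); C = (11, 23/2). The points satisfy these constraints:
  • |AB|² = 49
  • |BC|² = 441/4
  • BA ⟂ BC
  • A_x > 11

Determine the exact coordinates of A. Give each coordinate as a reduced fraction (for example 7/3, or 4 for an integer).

1. A_x = 18  [[BA ⟂ BC ⇒ 21/2y-21/2=0] ∩ [|A−(11, 1)|²=49]]
2. A_y = 1  [[BA ⟂ BC ⇒ 21/2y-21/2=0] ∩ [|A−(11, 1)|²=49]]
   so A = (18, 1)

A = (18, 1)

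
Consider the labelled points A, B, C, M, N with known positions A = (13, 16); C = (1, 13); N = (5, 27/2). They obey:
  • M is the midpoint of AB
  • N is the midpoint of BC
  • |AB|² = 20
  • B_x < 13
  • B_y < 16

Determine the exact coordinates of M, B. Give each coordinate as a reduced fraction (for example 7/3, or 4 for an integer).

1. B_x = 9  [B = 2·N−C = 2·(5, 27/2)−(1, 13)]
2. B_y = 14  [B = 2·N−C = 2·(5, 27/2)−(1, 13)]
   so B = (9, 14)
3. M_x = 11  [2·M = A+B = (13, 16)+(9, 14)]
4. M_y = 15  [2·M = A+B = (13, 16)+(9, 14)]
   so M = (11, 15)

M = (11, 15)
B = (9, 14)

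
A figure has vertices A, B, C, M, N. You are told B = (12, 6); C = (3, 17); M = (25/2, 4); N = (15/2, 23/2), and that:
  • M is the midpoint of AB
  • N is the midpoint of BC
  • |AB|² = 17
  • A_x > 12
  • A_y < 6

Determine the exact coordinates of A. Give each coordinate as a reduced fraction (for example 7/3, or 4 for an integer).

A = (13, 2)

1. A_x = 13  [A = 2·M−B = 2·(25/2, 4)−(12, 6)]
2. A_y = 2  [A = 2·M−B = 2·(25/2, 4)−(12, 6)]
   so A = (13, 2)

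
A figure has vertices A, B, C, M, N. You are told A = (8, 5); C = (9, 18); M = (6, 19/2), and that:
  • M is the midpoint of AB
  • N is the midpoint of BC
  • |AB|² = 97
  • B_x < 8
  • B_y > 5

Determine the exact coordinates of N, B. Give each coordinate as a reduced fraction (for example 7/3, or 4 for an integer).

1. B_x = 4  [B = 2·M−A = 2·(6, 19/2)−(8, 5)]
2. B_y = 14  [B = 2·M−A = 2·(6, 19/2)−(8, 5)]
   so B = (4, 14)
3. N_x = 13/2  [2·N = B+C = (4, 14)+(9, 18)]
4. N_y = 16  [2·N = B+C = (4, 14)+(9, 18)]
   so N = (13/2, 16)

N = (13/2, 16)
B = (4, 14)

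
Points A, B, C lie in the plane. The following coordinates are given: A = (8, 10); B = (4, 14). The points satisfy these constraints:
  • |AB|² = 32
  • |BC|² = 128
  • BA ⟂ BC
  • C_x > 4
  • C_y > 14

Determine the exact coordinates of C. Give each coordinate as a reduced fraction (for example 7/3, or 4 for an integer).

1. C_x = 12  [[BA ⟂ BC ⇒ 4x-4y+40=0] ∩ [|C−(4, 14)|²=128]]
2. C_y = 22  [[BA ⟂ BC ⇒ 4x-4y+40=0] ∩ [|C−(4, 14)|²=128]]
   so C = (12, 22)

C = (12, 22)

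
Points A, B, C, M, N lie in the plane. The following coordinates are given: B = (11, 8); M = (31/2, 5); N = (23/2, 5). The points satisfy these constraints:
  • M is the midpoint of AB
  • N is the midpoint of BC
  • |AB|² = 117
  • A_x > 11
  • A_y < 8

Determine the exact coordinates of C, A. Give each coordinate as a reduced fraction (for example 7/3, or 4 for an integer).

C = (12, 2)
A = (20, 2)

1. A_x = 20  [A = 2·M−B = 2·(31/2, 5)−(11, 8)]
2. A_y = 2  [A = 2·M−B = 2·(31/2, 5)−(11, 8)]
   so A = (20, 2)
3. C_x = 12  [C = 2·N−B = 2·(23/2, 5)−(11, 8)]
4. C_y = 2  [C = 2·N−B = 2·(23/2, 5)−(11, 8)]
   so C = (12, 2)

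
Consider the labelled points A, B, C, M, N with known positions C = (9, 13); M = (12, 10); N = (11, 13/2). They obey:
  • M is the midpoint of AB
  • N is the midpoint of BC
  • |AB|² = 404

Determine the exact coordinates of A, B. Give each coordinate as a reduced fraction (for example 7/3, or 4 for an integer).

A = (11, 20)
B = (13, 0)

1. B_x = 13  [B = 2·N−C = 2·(11, 13/2)−(9, 13)]
2. B_y = 0  [B = 2·N−C = 2·(11, 13/2)−(9, 13)]
   so B = (13, 0)
3. A_x = 11  [A = 2·M−B = 2·(12, 10)−(13, 0)]
4. A_y = 20  [A = 2·M−B = 2·(12, 10)−(13, 0)]
   so A = (11, 20)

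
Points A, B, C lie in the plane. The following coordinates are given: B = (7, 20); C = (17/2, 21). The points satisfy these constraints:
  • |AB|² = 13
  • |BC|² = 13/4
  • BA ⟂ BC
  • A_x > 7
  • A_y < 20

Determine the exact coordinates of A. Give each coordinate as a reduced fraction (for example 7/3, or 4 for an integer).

1. A_x = 9  [[BA ⟂ BC ⇒ 3/2x+1y-61/2=0] ∩ [|A−(7, 20)|²=13]]
2. A_y = 17  [[BA ⟂ BC ⇒ 3/2x+1y-61/2=0] ∩ [|A−(7, 20)|²=13]]
   so A = (9, 17)

A = (9, 17)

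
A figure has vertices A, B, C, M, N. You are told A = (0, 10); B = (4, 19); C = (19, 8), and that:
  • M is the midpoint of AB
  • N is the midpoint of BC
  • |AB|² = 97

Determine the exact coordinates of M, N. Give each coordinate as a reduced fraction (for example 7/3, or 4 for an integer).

M = (2, 29/2)
N = (23/2, 27/2)

1. M_x = 2  [2·M = A+B = (0, 10)+(4, 19)]
2. M_y = 29/2  [2·M = A+B = (0, 10)+(4, 19)]
   so M = (2, 29/2)
3. N_x = 23/2  [2·N = B+C = (4, 19)+(19, 8)]
4. N_y = 27/2  [2·N = B+C = (4, 19)+(19, 8)]
   so N = (23/2, 27/2)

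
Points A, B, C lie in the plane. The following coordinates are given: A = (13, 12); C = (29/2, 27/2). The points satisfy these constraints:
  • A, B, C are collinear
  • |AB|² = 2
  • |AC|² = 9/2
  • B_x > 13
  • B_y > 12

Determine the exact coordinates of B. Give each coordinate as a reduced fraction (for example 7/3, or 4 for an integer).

1. B_x = 14  [[A, B, C are collinear ⇒ 3/2x-3/2y-3/2=0] ∩ [|B−(13, 12)|²=2]]
2. B_y = 13  [[A, B, C are collinear ⇒ 3/2x-3/2y-3/2=0] ∩ [|B−(13, 12)|²=2]]
   so B = (14, 13)

B = (14, 13)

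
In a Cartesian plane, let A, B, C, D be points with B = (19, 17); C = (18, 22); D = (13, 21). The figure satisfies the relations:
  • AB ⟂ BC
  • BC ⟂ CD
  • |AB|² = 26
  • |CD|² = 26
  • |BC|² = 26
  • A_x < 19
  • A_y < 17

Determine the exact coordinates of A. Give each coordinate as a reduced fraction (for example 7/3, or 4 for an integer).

A = (14, 16)

1. A_x = 14  [[AB ⟂ BC ⇒ 1x-5y+66=0] ∩ [|A−(19, 17)|²=26]]
2. A_y = 16  [[AB ⟂ BC ⇒ 1x-5y+66=0] ∩ [|A−(19, 17)|²=26]]
   so A = (14, 16)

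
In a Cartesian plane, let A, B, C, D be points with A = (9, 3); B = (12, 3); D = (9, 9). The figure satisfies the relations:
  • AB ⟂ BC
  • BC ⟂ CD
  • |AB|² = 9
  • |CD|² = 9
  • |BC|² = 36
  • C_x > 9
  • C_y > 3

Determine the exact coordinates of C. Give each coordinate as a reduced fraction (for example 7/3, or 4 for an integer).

1. C_x = 12  [[AB ⟂ BC ⇒ 3x-36=0] ∩ [|C−(9, 9)|²=9]]
2. C_y = 9  [[AB ⟂ BC ⇒ 3x-36=0] ∩ [|C−(9, 9)|²=9]]
   so C = (12, 9)

C = (12, 9)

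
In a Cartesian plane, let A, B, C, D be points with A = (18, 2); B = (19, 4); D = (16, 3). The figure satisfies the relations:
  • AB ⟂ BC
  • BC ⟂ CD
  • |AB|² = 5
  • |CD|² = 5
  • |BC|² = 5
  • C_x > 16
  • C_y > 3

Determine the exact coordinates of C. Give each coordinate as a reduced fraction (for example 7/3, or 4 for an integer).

1. C_x = 17  [[AB ⟂ BC ⇒ 1x+2y-27=0] ∩ [|C−(16, 3)|²=5]]
2. C_y = 5  [[AB ⟂ BC ⇒ 1x+2y-27=0] ∩ [|C−(16, 3)|²=5]]
   so C = (17, 5)

C = (17, 5)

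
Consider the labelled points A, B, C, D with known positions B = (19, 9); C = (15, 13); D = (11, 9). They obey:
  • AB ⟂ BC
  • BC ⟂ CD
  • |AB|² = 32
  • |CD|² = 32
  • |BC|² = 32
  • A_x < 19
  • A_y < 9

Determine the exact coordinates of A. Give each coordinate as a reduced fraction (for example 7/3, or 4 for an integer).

A = (15, 5)

1. A_x = 15  [[AB ⟂ BC ⇒ 4x-4y-40=0] ∩ [|A−(19, 9)|²=32]]
2. A_y = 5  [[AB ⟂ BC ⇒ 4x-4y-40=0] ∩ [|A−(19, 9)|²=32]]
   so A = (15, 5)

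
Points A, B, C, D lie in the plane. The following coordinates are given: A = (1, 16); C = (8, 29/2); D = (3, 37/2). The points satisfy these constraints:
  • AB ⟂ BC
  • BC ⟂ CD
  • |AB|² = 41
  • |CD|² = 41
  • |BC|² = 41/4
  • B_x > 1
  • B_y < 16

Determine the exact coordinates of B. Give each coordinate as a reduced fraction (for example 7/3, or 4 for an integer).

1. B_x = 6  [[BC ⟂ CD ⇒ 5x-4y+18=0] ∩ [|B−(1, 16)|²=41]]
2. B_y = 12  [[BC ⟂ CD ⇒ 5x-4y+18=0] ∩ [|B−(1, 16)|²=41]]
   so B = (6, 12)

B = (6, 12)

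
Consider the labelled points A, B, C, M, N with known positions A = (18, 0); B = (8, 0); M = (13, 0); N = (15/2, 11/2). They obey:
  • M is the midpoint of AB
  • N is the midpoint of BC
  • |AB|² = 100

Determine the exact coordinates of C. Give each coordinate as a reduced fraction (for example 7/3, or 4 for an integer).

1. C_x = 7  [C = 2·N−B = 2·(15/2, 11/2)−(8, 0)]
2. C_y = 11  [C = 2·N−B = 2·(15/2, 11/2)−(8, 0)]
   so C = (7, 11)

C = (7, 11)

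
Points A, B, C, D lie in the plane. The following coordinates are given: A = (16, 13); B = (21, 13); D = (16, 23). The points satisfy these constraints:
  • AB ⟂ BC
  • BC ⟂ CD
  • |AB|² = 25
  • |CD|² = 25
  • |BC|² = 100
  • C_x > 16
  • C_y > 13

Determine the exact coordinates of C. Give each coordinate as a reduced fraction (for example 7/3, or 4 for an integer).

C = (21, 23)

1. C_x = 21  [[AB ⟂ BC ⇒ 5x-105=0] ∩ [|C−(16, 23)|²=25]]
2. C_y = 23  [[AB ⟂ BC ⇒ 5x-105=0] ∩ [|C−(16, 23)|²=25]]
   so C = (21, 23)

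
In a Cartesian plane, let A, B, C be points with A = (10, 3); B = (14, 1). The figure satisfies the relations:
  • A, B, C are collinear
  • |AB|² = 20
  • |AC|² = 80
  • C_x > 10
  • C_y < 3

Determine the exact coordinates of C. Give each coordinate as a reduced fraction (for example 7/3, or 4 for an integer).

C = (18, -1)

1. C_x = 18  [[A, B, C are collinear ⇒ 2x+4y-32=0] ∩ [|C−(10, 3)|²=80]]
2. C_y = -1  [[A, B, C are collinear ⇒ 2x+4y-32=0] ∩ [|C−(10, 3)|²=80]]
   so C = (18, -1)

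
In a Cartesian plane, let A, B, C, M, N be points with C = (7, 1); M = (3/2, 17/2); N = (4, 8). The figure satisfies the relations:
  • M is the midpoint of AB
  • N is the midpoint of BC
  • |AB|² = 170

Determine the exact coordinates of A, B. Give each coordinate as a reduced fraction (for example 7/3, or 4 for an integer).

A = (2, 2)
B = (1, 15)

1. B_x = 1  [B = 2·N−C = 2·(4, 8)−(7, 1)]
2. B_y = 15  [B = 2·N−C = 2·(4, 8)−(7, 1)]
   so B = (1, 15)
3. A_x = 2  [A = 2·M−B = 2·(3/2, 17/2)−(1, 15)]
4. A_y = 2  [A = 2·M−B = 2·(3/2, 17/2)−(1, 15)]
   so A = (2, 2)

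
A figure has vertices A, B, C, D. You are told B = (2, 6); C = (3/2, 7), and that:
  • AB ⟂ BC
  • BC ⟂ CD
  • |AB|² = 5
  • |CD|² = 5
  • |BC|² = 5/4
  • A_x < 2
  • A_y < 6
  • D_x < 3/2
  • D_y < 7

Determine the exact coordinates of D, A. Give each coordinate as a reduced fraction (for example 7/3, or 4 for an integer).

D = (-1/2, 6)
A = (0, 5)

1. D_x = -1/2  [[BC ⟂ CD ⇒ -1/2x+1y-25/4=0] ∩ [|D−(3/2, 7)|²=5]]
2. D_y = 6  [[BC ⟂ CD ⇒ -1/2x+1y-25/4=0] ∩ [|D−(3/2, 7)|²=5]]
   so D = (-1/2, 6)
3. A_x = 0  [[AB ⟂ BC ⇒ 1/2x-1y+5=0] ∩ [|A−(2, 6)|²=5]]
4. A_y = 5  [[AB ⟂ BC ⇒ 1/2x-1y+5=0] ∩ [|A−(2, 6)|²=5]]
   so A = (0, 5)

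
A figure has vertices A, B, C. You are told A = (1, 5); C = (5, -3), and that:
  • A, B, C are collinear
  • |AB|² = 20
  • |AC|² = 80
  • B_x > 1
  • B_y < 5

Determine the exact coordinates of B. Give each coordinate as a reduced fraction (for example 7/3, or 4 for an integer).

1. B_x = 3  [[A, B, C are collinear ⇒ -8x-4y+28=0] ∩ [|B−(1, 5)|²=20]]
2. B_y = 1  [[A, B, C are collinear ⇒ -8x-4y+28=0] ∩ [|B−(1, 5)|²=20]]
   so B = (3, 1)

B = (3, 1)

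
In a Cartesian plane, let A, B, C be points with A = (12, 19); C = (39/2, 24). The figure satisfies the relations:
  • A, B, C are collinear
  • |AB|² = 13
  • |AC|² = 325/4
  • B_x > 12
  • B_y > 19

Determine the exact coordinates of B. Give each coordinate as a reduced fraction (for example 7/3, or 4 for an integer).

1. B_x = 15  [[A, B, C are collinear ⇒ 5x-15/2y+165/2=0] ∩ [|B−(12, 19)|²=13]]
2. B_y = 21  [[A, B, C are collinear ⇒ 5x-15/2y+165/2=0] ∩ [|B−(12, 19)|²=13]]
   so B = (15, 21)

B = (15, 21)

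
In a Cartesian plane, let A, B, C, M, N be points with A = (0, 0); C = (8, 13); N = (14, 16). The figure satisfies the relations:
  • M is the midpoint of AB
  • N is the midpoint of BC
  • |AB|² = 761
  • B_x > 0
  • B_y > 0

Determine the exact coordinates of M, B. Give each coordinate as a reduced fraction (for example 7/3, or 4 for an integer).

M = (10, 19/2)
B = (20, 19)

1. B_x = 20  [B = 2·N−C = 2·(14, 16)−(8, 13)]
2. B_y = 19  [B = 2·N−C = 2·(14, 16)−(8, 13)]
   so B = (20, 19)
3. M_x = 10  [2·M = A+B = (0, 0)+(20, 19)]
4. M_y = 19/2  [2·M = A+B = (0, 0)+(20, 19)]
   so M = (10, 19/2)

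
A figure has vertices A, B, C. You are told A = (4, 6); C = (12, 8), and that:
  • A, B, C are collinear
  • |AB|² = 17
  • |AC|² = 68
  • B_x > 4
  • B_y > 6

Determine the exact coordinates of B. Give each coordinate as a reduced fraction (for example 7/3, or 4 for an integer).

1. B_x = 8  [[A, B, C are collinear ⇒ 2x-8y+40=0] ∩ [|B−(4, 6)|²=17]]
2. B_y = 7  [[A, B, C are collinear ⇒ 2x-8y+40=0] ∩ [|B−(4, 6)|²=17]]
   so B = (8, 7)

B = (8, 7)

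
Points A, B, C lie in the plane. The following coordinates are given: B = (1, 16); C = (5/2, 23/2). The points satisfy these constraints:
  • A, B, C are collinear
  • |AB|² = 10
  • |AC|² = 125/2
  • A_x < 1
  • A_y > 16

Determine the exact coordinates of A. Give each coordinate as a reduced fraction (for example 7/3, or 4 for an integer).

1. A_x = 0  [[A, B, C are collinear ⇒ 9/2x+3/2y-57/2=0] ∩ [|A−(1, 16)|²=10]]
2. A_y = 19  [[A, B, C are collinear ⇒ 9/2x+3/2y-57/2=0] ∩ [|A−(1, 16)|²=10]]
   so A = (0, 19)

A = (0, 19)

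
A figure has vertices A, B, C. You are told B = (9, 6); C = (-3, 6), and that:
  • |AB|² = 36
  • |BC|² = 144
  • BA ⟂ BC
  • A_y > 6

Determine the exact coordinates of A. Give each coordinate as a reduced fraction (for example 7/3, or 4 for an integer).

A = (9, 12)

1. A_x = 9  [[BA ⟂ BC ⇒ -12x+108=0] ∩ [|A−(9, 6)|²=36]]
2. A_y = 12  [[BA ⟂ BC ⇒ -12x+108=0] ∩ [|A−(9, 6)|²=36]]
   so A = (9, 12)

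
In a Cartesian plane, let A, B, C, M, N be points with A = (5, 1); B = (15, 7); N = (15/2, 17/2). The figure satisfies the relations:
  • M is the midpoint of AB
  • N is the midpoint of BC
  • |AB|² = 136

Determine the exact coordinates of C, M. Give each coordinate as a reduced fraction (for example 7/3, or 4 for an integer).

1. M_x = 10  [2·M = A+B = (5, 1)+(15, 7)]
2. M_y = 4  [2·M = A+B = (5, 1)+(15, 7)]
   so M = (10, 4)
3. C_x = 0  [C = 2·N−B = 2·(15/2, 17/2)−(15, 7)]
4. C_y = 10  [C = 2·N−B = 2·(15/2, 17/2)−(15, 7)]
   so C = (0, 10)

C = (0, 10)
M = (10, 4)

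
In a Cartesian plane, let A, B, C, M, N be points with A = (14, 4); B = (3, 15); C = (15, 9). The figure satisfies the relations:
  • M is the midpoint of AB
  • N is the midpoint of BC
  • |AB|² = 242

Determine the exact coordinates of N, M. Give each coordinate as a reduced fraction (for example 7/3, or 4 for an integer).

N = (9, 12)
M = (17/2, 19/2)

1. M_x = 17/2  [2·M = A+B = (14, 4)+(3, 15)]
2. M_y = 19/2  [2·M = A+B = (14, 4)+(3, 15)]
   so M = (17/2, 19/2)
3. N_x = 9  [2·N = B+C = (3, 15)+(15, 9)]
4. N_y = 12  [2·N = B+C = (3, 15)+(15, 9)]
   so N = (9, 12)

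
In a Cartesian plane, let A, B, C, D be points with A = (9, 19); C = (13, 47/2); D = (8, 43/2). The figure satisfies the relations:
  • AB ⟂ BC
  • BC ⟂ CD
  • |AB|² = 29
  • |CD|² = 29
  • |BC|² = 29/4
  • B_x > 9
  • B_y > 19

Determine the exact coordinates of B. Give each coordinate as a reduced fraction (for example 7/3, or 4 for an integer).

B = (14, 21)

1. B_x = 14  [[BC ⟂ CD ⇒ 5x+2y-112=0] ∩ [|B−(9, 19)|²=29]]
2. B_y = 21  [[BC ⟂ CD ⇒ 5x+2y-112=0] ∩ [|B−(9, 19)|²=29]]
   so B = (14, 21)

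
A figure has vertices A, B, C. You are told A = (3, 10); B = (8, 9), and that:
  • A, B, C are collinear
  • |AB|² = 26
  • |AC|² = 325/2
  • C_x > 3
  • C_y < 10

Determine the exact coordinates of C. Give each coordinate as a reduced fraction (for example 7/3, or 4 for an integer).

C = (31/2, 15/2)

1. C_x = 31/2  [[A, B, C are collinear ⇒ 1x+5y-53=0] ∩ [|C−(3, 10)|²=325/2]]
2. C_y = 15/2  [[A, B, C are collinear ⇒ 1x+5y-53=0] ∩ [|C−(3, 10)|²=325/2]]
   so C = (31/2, 15/2)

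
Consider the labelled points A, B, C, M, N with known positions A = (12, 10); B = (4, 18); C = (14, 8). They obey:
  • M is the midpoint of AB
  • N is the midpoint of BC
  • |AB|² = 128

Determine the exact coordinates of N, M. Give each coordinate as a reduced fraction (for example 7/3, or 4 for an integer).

N = (9, 13)
M = (8, 14)

1. M_x = 8  [2·M = A+B = (12, 10)+(4, 18)]
2. M_y = 14  [2·M = A+B = (12, 10)+(4, 18)]
   so M = (8, 14)
3. N_x = 9  [2·N = B+C = (4, 18)+(14, 8)]
4. N_y = 13  [2·N = B+C = (4, 18)+(14, 8)]
   so N = (9, 13)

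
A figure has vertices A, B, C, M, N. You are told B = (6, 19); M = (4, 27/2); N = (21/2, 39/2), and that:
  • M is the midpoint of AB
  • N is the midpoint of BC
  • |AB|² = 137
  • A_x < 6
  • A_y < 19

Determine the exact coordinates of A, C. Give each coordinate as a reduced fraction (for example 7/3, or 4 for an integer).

1. A_x = 2  [A = 2·M−B = 2·(4, 27/2)−(6, 19)]
2. A_y = 8  [A = 2·M−B = 2·(4, 27/2)−(6, 19)]
   so A = (2, 8)
3. C_x = 15  [C = 2·N−B = 2·(21/2, 39/2)−(6, 19)]
4. C_y = 20  [C = 2·N−B = 2·(21/2, 39/2)−(6, 19)]
   so C = (15, 20)

A = (2, 8)
C = (15, 20)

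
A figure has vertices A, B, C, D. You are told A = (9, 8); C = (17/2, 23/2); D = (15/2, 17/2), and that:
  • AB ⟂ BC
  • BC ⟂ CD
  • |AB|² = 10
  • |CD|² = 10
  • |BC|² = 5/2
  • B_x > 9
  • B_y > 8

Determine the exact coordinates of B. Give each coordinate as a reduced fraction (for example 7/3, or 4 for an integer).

1. B_x = 10  [[BC ⟂ CD ⇒ 1x+3y-43=0] ∩ [|B−(9, 8)|²=10]]
2. B_y = 11  [[BC ⟂ CD ⇒ 1x+3y-43=0] ∩ [|B−(9, 8)|²=10]]
   so B = (10, 11)

B = (10, 11)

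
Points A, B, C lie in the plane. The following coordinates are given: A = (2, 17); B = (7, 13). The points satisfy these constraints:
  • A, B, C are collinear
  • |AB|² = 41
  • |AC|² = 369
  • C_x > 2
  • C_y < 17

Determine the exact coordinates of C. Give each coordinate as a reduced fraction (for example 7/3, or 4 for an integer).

1. C_x = 17  [[A, B, C are collinear ⇒ 4x+5y-93=0] ∩ [|C−(2, 17)|²=369]]
2. C_y = 5  [[A, B, C are collinear ⇒ 4x+5y-93=0] ∩ [|C−(2, 17)|²=369]]
   so C = (17, 5)

C = (17, 5)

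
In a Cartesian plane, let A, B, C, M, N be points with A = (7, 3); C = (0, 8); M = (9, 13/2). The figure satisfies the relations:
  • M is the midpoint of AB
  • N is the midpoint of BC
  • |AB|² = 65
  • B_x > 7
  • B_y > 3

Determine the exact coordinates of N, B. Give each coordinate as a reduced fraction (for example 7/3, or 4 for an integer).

N = (11/2, 9)
B = (11, 10)

1. B_x = 11  [B = 2·M−A = 2·(9, 13/2)−(7, 3)]
2. B_y = 10  [B = 2·M−A = 2·(9, 13/2)−(7, 3)]
   so B = (11, 10)
3. N_x = 11/2  [2·N = B+C = (11, 10)+(0, 8)]
4. N_y = 9  [2·N = B+C = (11, 10)+(0, 8)]
   so N = (11/2, 9)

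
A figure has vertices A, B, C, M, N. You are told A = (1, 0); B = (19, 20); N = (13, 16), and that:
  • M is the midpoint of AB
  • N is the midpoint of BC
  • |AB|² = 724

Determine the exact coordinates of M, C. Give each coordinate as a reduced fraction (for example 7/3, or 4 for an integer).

M = (10, 10)
C = (7, 12)

1. M_x = 10  [2·M = A+B = (1, 0)+(19, 20)]
2. M_y = 10  [2·M = A+B = (1, 0)+(19, 20)]
   so M = (10, 10)
3. C_x = 7  [C = 2·N−B = 2·(13, 16)−(19, 20)]
4. C_y = 12  [C = 2·N−B = 2·(13, 16)−(19, 20)]
   so C = (7, 12)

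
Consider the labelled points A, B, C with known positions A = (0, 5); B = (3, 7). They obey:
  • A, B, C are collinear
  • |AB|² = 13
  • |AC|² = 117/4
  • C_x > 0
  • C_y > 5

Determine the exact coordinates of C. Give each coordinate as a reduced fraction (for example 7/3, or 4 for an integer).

1. C_x = 9/2  [[A, B, C are collinear ⇒ -2x+3y-15=0] ∩ [|C−(0, 5)|²=117/4]]
2. C_y = 8  [[A, B, C are collinear ⇒ -2x+3y-15=0] ∩ [|C−(0, 5)|²=117/4]]
   so C = (9/2, 8)

C = (9/2, 8)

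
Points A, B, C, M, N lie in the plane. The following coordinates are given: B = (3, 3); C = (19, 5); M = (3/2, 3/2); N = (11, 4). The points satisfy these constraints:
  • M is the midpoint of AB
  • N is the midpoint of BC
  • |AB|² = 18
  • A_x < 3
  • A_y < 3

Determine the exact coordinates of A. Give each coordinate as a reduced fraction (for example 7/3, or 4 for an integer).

A = (0, 0)

1. A_x = 0  [A = 2·M−B = 2·(3/2, 3/2)−(3, 3)]
2. A_y = 0  [A = 2·M−B = 2·(3/2, 3/2)−(3, 3)]
   so A = (0, 0)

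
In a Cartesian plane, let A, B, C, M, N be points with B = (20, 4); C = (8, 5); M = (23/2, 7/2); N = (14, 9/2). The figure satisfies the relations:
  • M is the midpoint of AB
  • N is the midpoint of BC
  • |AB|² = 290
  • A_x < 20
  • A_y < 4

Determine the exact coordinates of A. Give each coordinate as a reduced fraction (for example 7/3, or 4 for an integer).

1. A_x = 3  [A = 2·M−B = 2·(23/2, 7/2)−(20, 4)]
2. A_y = 3  [A = 2·M−B = 2·(23/2, 7/2)−(20, 4)]
   so A = (3, 3)

A = (3, 3)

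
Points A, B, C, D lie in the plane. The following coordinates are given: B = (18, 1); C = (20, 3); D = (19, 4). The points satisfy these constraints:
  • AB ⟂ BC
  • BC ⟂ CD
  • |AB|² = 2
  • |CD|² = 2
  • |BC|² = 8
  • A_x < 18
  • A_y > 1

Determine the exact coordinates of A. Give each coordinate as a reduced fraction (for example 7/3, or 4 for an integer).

A = (17, 2)

1. A_x = 17  [[AB ⟂ BC ⇒ -2x-2y+38=0] ∩ [|A−(18, 1)|²=2]]
2. A_y = 2  [[AB ⟂ BC ⇒ -2x-2y+38=0] ∩ [|A−(18, 1)|²=2]]
   so A = (17, 2)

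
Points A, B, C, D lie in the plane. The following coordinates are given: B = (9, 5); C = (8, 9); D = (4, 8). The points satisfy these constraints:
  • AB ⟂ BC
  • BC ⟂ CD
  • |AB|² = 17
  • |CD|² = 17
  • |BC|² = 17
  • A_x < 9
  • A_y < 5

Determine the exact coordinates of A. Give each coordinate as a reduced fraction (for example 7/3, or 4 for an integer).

1. A_x = 5  [[AB ⟂ BC ⇒ 1x-4y+11=0] ∩ [|A−(9, 5)|²=17]]
2. A_y = 4  [[AB ⟂ BC ⇒ 1x-4y+11=0] ∩ [|A−(9, 5)|²=17]]
   so A = (5, 4)

A = (5, 4)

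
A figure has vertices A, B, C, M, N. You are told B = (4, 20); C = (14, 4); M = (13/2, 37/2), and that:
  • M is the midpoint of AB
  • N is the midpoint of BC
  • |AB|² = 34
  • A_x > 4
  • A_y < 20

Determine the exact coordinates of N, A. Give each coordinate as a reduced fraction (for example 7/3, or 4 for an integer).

1. A_x = 9  [A = 2·M−B = 2·(13/2, 37/2)−(4, 20)]
2. A_y = 17  [A = 2·M−B = 2·(13/2, 37/2)−(4, 20)]
   so A = (9, 17)
3. N_x = 9  [2·N = B+C = (4, 20)+(14, 4)]
4. N_y = 12  [2·N = B+C = (4, 20)+(14, 4)]
   so N = (9, 12)

N = (9, 12)
A = (9, 17)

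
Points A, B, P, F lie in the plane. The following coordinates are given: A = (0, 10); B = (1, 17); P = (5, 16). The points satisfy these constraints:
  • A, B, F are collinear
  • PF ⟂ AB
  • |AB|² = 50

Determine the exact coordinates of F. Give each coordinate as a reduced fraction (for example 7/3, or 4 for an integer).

1. F_x = 47/50  [[A, B, F are collinear ⇒ -7x+1y-10=0] ∩ [PF ⟂ AB ⇒ 1x+7y-117=0]]
2. F_y = 829/50  [[A, B, F are collinear ⇒ -7x+1y-10=0] ∩ [PF ⟂ AB ⇒ 1x+7y-117=0]]
   so F = (47/50, 829/50)

F = (47/50, 829/50)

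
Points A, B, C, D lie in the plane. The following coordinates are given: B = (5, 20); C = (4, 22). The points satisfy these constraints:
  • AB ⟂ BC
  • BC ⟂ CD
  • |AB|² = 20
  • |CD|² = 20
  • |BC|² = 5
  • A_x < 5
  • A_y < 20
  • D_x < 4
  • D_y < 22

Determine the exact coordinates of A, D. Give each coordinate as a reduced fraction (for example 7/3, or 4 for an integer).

1. A_x = 1  [[AB ⟂ BC ⇒ 1x-2y+35=0] ∩ [|A−(5, 20)|²=20]]
2. A_y = 18  [[AB ⟂ BC ⇒ 1x-2y+35=0] ∩ [|A−(5, 20)|²=20]]
   so A = (1, 18)
3. D_x = 0  [[BC ⟂ CD ⇒ -1x+2y-40=0] ∩ [|D−(4, 22)|²=20]]
4. D_y = 20  [[BC ⟂ CD ⇒ -1x+2y-40=0] ∩ [|D−(4, 22)|²=20]]
   so D = (0, 20)

A = (1, 18)
D = (0, 20)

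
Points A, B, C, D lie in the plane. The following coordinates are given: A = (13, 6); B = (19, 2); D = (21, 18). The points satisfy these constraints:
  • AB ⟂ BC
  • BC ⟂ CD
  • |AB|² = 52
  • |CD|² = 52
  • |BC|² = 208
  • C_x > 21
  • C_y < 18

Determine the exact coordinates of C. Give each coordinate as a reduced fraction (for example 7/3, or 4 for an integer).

C = (27, 14)

1. C_x = 27  [[AB ⟂ BC ⇒ 6x-4y-106=0] ∩ [|C−(21, 18)|²=52]]
2. C_y = 14  [[AB ⟂ BC ⇒ 6x-4y-106=0] ∩ [|C−(21, 18)|²=52]]
   so C = (27, 14)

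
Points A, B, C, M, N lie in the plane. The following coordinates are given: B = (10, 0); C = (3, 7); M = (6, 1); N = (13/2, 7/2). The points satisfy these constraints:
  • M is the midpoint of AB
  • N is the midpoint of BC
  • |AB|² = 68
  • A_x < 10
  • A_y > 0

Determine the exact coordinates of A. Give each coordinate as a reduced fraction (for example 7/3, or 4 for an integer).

1. A_x = 2  [A = 2·M−B = 2·(6, 1)−(10, 0)]
2. A_y = 2  [A = 2·M−B = 2·(6, 1)−(10, 0)]
   so A = (2, 2)

A = (2, 2)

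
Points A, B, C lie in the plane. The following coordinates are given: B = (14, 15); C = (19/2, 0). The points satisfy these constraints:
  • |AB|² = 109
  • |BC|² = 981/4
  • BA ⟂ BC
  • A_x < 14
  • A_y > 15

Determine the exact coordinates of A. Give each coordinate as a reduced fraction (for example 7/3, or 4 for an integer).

1. A_x = 4  [[BA ⟂ BC ⇒ -9/2x-15y+288=0] ∩ [|A−(14, 15)|²=109]]
2. A_y = 18  [[BA ⟂ BC ⇒ -9/2x-15y+288=0] ∩ [|A−(14, 15)|²=109]]
   so A = (4, 18)

A = (4, 18)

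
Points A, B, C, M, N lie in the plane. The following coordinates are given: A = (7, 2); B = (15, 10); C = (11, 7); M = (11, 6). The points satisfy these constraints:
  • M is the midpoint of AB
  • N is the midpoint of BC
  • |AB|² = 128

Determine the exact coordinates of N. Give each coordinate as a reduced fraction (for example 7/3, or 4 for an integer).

1. N_x = 13  [2·N = B+C = (15, 10)+(11, 7)]
2. N_y = 17/2  [2·N = B+C = (15, 10)+(11, 7)]
   so N = (13, 17/2)

N = (13, 17/2)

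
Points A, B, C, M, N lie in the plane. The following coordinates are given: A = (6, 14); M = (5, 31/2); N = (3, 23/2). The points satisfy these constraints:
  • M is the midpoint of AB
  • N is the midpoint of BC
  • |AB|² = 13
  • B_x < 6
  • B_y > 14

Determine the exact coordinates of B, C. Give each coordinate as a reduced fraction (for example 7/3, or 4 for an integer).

1. B_x = 4  [B = 2·M−A = 2·(5, 31/2)−(6, 14)]
2. B_y = 17  [B = 2·M−A = 2·(5, 31/2)−(6, 14)]
   so B = (4, 17)
3. C_x = 2  [C = 2·N−B = 2·(3, 23/2)−(4, 17)]
4. C_y = 6  [C = 2·N−B = 2·(3, 23/2)−(4, 17)]
   so C = (2, 6)

B = (4, 17)
C = (2, 6)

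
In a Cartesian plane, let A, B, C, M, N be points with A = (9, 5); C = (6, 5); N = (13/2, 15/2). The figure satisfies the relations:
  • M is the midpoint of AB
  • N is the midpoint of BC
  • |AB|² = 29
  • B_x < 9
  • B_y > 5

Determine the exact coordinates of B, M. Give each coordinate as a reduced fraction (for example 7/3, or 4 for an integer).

1. B_x = 7  [B = 2·N−C = 2·(13/2, 15/2)−(6, 5)]
2. B_y = 10  [B = 2·N−C = 2·(13/2, 15/2)−(6, 5)]
   so B = (7, 10)
3. M_x = 8  [2·M = A+B = (9, 5)+(7, 10)]
4. M_y = 15/2  [2·M = A+B = (9, 5)+(7, 10)]
   so M = (8, 15/2)

B = (7, 10)
M = (8, 15/2)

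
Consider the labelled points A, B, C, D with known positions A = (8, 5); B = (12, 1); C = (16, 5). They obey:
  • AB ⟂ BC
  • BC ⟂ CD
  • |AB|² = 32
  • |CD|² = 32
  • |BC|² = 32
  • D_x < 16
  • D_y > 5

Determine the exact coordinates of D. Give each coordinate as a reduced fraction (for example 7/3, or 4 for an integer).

D = (12, 9)

1. D_x = 12  [[BC ⟂ CD ⇒ 4x+4y-84=0] ∩ [|D−(16, 5)|²=32]]
2. D_y = 9  [[BC ⟂ CD ⇒ 4x+4y-84=0] ∩ [|D−(16, 5)|²=32]]
   so D = (12, 9)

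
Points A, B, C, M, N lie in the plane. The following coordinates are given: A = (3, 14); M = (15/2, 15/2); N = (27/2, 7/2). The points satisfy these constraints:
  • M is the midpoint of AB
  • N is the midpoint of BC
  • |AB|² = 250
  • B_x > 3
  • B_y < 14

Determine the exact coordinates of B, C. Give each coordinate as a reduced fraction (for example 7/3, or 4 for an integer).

B = (12, 1)
C = (15, 6)

1. B_x = 12  [B = 2·M−A = 2·(15/2, 15/2)−(3, 14)]
2. B_y = 1  [B = 2·M−A = 2·(15/2, 15/2)−(3, 14)]
   so B = (12, 1)
3. C_x = 15  [C = 2·N−B = 2·(27/2, 7/2)−(12, 1)]
4. C_y = 6  [C = 2·N−B = 2·(27/2, 7/2)−(12, 1)]
   so C = (15, 6)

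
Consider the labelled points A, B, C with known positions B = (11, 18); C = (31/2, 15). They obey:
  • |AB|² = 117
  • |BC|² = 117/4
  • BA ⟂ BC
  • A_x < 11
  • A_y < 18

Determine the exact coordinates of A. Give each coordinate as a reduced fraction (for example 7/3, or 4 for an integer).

1. A_x = 5  [[BA ⟂ BC ⇒ 9/2x-3y+9/2=0] ∩ [|A−(11, 18)|²=117]]
2. A_y = 9  [[BA ⟂ BC ⇒ 9/2x-3y+9/2=0] ∩ [|A−(11, 18)|²=117]]
   so A = (5, 9)

A = (5, 9)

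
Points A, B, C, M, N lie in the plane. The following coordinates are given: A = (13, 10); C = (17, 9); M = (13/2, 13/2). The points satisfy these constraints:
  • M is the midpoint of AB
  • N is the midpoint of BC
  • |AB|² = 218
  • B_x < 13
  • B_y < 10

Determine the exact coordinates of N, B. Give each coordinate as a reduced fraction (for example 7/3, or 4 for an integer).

1. B_x = 0  [B = 2·M−A = 2·(13/2, 13/2)−(13, 10)]
2. B_y = 3  [B = 2·M−A = 2·(13/2, 13/2)−(13, 10)]
   so B = (0, 3)
3. N_x = 17/2  [2·N = B+C = (0, 3)+(17, 9)]
4. N_y = 6  [2·N = B+C = (0, 3)+(17, 9)]
   so N = (17/2, 6)

N = (17/2, 6)
B = (0, 3)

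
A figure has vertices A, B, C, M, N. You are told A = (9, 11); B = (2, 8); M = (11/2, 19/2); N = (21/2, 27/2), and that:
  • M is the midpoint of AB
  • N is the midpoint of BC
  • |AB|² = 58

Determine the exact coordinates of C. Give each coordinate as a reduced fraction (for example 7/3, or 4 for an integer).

C = (19, 19)

1. C_x = 19  [C = 2·N−B = 2·(21/2, 27/2)−(2, 8)]
2. C_y = 19  [C = 2·N−B = 2·(21/2, 27/2)−(2, 8)]
   so C = (19, 19)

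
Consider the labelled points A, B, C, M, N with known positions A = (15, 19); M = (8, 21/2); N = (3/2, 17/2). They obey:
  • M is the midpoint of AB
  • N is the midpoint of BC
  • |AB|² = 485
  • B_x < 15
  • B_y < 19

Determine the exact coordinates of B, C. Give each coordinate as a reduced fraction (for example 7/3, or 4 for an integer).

1. B_x = 1  [B = 2·M−A = 2·(8, 21/2)−(15, 19)]
2. B_y = 2  [B = 2·M−A = 2·(8, 21/2)−(15, 19)]
   so B = (1, 2)
3. C_x = 2  [C = 2·N−B = 2·(3/2, 17/2)−(1, 2)]
4. C_y = 15  [C = 2·N−B = 2·(3/2, 17/2)−(1, 2)]
   so C = (2, 15)

B = (1, 2)
C = (2, 15)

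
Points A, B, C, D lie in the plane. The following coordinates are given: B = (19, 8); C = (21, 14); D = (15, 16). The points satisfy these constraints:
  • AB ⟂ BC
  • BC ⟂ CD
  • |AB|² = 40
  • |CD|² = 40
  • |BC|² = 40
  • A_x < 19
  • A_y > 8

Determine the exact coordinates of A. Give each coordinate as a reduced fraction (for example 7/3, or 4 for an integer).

A = (13, 10)

1. A_x = 13  [[AB ⟂ BC ⇒ -2x-6y+86=0] ∩ [|A−(19, 8)|²=40]]
2. A_y = 10  [[AB ⟂ BC ⇒ -2x-6y+86=0] ∩ [|A−(19, 8)|²=40]]
   so A = (13, 10)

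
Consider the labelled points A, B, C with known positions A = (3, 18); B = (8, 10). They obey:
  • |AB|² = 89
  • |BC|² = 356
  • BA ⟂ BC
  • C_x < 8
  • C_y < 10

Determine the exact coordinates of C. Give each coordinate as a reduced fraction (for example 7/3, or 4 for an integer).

C = (-8, 0)

1. C_x = -8  [[BA ⟂ BC ⇒ -5x+8y-40=0] ∩ [|C−(8, 10)|²=356]]
2. C_y = 0  [[BA ⟂ BC ⇒ -5x+8y-40=0] ∩ [|C−(8, 10)|²=356]]
   so C = (-8, 0)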